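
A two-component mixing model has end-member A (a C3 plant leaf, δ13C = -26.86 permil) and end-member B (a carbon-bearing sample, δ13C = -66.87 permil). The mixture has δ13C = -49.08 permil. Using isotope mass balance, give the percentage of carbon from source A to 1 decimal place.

δ_mix = f_A·δ_A + (1 − f_A)·δ_B  ⇒  f_A = (δ_mix − δ_B)/(δ_A − δ_B)
f_A = (-49.08 − (-66.87)) / (-26.86 − (-66.87))
f_A = 17.79 / 40.01 = 0.4446

44.5%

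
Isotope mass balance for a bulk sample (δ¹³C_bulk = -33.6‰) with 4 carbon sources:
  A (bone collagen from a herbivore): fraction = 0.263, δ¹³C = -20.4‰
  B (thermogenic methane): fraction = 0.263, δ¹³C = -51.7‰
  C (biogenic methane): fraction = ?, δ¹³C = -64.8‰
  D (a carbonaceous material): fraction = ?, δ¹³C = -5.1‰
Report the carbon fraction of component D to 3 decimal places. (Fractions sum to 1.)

0.269

Let f_D and f_C be the unknown fractions; fractions sum to 1 so f_D + f_C = 0.474.
Mass balance: Σ fᵢ·δᵢ = δ_bulk ⇒ f_D·(-5.1) + f_C·(-64.8) = -33.6 − (-18.962) = -14.638
Substitute f_C = 0.474 − f_D:
f_D·(-5.1 − -64.8) = -14.638 − 0.474×(-64.8) = 16.077
f_D = 16.077 / 59.7 = 0.2693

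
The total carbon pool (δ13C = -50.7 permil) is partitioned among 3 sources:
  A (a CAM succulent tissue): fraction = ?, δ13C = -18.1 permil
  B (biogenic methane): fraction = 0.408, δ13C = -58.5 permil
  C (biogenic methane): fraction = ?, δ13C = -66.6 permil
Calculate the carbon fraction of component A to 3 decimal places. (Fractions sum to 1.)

Let f_A and f_C be the unknown fractions; fractions sum to 1 so f_A + f_C = 0.592.
Mass balance: Σ fᵢ·δᵢ = δ_bulk ⇒ f_A·(-18.1) + f_C·(-66.6) = -50.7 − (-23.868) = -26.832
Substitute f_C = 0.592 − f_A:
f_A·(-18.1 − -66.6) = -26.832 − 0.592×(-66.6) = 12.595
f_A = 12.595 / 48.5 = 0.2597

0.260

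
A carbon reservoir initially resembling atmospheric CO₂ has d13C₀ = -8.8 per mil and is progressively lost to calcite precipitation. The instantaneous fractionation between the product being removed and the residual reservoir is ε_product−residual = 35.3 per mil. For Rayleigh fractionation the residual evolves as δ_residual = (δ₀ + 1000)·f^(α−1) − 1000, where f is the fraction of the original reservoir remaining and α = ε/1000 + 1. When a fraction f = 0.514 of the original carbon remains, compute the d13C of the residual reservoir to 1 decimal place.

-31.8 per mil

Rayleigh residual: δ_res = (δ₀ + 1000)·f^(α−1) − 1000
α = ε/1000 + 1 = 1.03530, so α − 1 = 0.03530
f^(α−1) = 0.514^(0.03530) = 0.976781
δ_res = (-8.8 + 1000) × 0.976781 − 1000 = 968.185 − 1000 = -31.82 per mil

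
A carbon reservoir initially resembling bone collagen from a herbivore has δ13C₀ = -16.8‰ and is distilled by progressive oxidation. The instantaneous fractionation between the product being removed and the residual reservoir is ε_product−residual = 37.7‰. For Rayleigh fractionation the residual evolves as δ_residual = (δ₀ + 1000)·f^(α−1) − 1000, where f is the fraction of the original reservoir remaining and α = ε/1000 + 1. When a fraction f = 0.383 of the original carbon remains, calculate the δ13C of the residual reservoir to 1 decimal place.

-51.7‰

Rayleigh residual: δ_res = (δ₀ + 1000)·f^(α−1) − 1000
α = ε/1000 + 1 = 1.03770, so α − 1 = 0.03770
f^(α−1) = 0.383^(0.03770) = 0.964465
δ_res = (-16.8 + 1000) × 0.964465 − 1000 = 948.262 − 1000 = -51.74‰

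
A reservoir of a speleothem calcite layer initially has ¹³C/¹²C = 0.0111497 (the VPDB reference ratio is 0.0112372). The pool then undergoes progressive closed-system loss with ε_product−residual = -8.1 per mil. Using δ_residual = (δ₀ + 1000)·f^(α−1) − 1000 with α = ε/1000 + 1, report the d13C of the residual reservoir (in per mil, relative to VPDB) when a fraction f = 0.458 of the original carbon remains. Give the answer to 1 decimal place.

δ₀ = (0.0111497/0.0112372 − 1)×1000 = (0.992213 − 1)×1000 = -7.787 per mil
α − 1 = ε/1000 = -0.0081
f^(α−1) = 0.458^(-0.0081) = 1.006345
δ_res = (-7.787 + 1000) × 1.006345 − 1000 = 998.509 − 1000 = -1.49 per mil

-1.5 per mil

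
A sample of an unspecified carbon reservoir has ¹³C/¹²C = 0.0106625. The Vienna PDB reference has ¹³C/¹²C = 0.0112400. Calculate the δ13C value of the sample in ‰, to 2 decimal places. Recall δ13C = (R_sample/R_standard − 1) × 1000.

-51.38‰

δ13C = (R_sample / R_standard − 1) × 1000
R_sample / R_standard = 0.0106625 / 0.0112400 = 0.948621
δ13C = (0.948621 − 1) × 1000 = -51.379‰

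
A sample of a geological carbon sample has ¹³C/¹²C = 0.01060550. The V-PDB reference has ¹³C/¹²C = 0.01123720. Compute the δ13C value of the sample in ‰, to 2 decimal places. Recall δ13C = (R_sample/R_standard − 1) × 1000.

δ13C = (R_sample / R_standard − 1) × 1000
R_sample / R_standard = 0.01060550 / 0.01123720 = 0.943785
δ13C = (0.943785 − 1) × 1000 = -56.215‰

-56.22‰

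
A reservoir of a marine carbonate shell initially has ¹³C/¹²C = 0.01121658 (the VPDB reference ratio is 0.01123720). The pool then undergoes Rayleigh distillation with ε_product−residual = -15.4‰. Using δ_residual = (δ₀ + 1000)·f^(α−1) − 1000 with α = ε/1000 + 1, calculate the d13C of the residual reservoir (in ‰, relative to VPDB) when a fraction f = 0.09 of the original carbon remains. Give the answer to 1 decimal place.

35.9‰

δ₀ = (0.01121658/0.01123720 − 1)×1000 = (0.998165 − 1)×1000 = -1.835‰
α − 1 = ε/1000 = -0.0154
f^(α−1) = 0.09^(-0.0154) = 1.037778
δ_res = (-1.835 + 1000) × 1.037778 − 1000 = 1035.874 − 1000 = 35.87‰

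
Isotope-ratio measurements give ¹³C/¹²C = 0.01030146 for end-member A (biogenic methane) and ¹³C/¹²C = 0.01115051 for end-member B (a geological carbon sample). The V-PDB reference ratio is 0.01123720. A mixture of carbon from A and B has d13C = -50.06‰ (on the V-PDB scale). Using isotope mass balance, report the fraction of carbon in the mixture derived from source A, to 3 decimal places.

0.560

δ_A = (0.01030146/0.01123720 − 1)×1000 = (0.916728 − 1)×1000 = -83.272‰
δ_B = (0.01115051/0.01123720 − 1)×1000 = (0.992285 − 1)×1000 = -7.715‰
f_A = (δ_mix − δ_B)/(δ_A − δ_B) = (-50.06 − (-7.715))/(-83.272 − (-7.715))
f_A = -42.345 / -75.557 = 0.5604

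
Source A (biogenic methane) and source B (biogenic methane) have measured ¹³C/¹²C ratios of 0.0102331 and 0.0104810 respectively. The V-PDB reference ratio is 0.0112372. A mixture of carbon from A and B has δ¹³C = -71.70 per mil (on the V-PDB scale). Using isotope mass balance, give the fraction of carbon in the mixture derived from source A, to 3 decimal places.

0.200

δ_A = (0.0102331/0.0112372 − 1)×1000 = (0.910645 − 1)×1000 = -89.355 per mil
δ_B = (0.0104810/0.0112372 − 1)×1000 = (0.932706 − 1)×1000 = -67.294 per mil
f_A = (δ_mix − δ_B)/(δ_A − δ_B) = (-71.70 − (-67.294))/(-89.355 − (-67.294))
f_A = -4.406 / -22.061 = 0.1997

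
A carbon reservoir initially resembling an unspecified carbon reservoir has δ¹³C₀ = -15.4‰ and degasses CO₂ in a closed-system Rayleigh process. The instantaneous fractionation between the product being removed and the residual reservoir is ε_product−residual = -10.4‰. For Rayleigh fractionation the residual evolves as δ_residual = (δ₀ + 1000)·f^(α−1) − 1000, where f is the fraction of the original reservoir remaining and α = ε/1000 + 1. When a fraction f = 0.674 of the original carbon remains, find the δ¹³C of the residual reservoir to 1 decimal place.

-11.4‰

Rayleigh residual: δ_res = (δ₀ + 1000)·f^(α−1) − 1000
α = ε/1000 + 1 = 0.98960, so α − 1 = -0.01040
f^(α−1) = 0.674^(-0.01040) = 1.004111
δ_res = (-15.4 + 1000) × 1.004111 − 1000 = 988.648 − 1000 = -11.35‰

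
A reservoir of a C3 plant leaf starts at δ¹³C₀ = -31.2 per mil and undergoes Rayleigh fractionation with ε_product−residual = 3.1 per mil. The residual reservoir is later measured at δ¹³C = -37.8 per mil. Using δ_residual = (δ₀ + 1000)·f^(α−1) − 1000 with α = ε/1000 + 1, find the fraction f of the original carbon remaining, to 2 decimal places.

α − 1 = ε/1000 = 0.0031
(δ_res + 1000)/(δ₀ + 1000) = (-37.8 + 1000)/(-31.2 + 1000) = 962.2/968.8 = 0.993187
f = 0.993187^(1/0.0031) = exp(ln(0.993187)/0.0031) = exp(-0.00684/0.0031)
f = exp(-2.2051) = 0.1102

0.11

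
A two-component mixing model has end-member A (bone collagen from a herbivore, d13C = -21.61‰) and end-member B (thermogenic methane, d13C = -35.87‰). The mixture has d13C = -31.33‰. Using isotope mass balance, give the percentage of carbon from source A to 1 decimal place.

31.8%

δ_mix = f_A·δ_A + (1 − f_A)·δ_B  ⇒  f_A = (δ_mix − δ_B)/(δ_A − δ_B)
f_A = (-31.33 − (-35.87)) / (-21.61 − (-35.87))
f_A = 4.54 / 14.26 = 0.3184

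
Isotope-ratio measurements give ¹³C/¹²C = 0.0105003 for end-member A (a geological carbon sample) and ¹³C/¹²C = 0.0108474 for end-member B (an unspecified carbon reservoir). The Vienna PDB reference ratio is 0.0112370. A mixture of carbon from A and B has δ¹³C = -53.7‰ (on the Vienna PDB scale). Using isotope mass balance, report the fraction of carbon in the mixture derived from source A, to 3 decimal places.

0.616

δ_A = (0.0105003/0.0112370 − 1)×1000 = (0.934440 − 1)×1000 = -65.560‰
δ_B = (0.0108474/0.0112370 − 1)×1000 = (0.965329 − 1)×1000 = -34.671‰
f_A = (δ_mix − δ_B)/(δ_A − δ_B) = (-53.7 − (-34.671))/(-65.560 − (-34.671))
f_A = -19.029 / -30.889 = 0.6160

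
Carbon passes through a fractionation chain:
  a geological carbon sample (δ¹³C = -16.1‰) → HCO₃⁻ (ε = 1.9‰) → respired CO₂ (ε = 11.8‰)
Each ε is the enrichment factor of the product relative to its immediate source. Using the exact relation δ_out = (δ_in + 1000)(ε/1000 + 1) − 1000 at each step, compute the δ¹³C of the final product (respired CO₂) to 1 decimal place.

step 1: δ = (-16.10 + 1000)·(1.9/1000 + 1) − 1000 = -14.23‰
step 2: δ = (-14.23 + 1000)·(11.8/1000 + 1) − 1000 = -2.60‰

-2.6‰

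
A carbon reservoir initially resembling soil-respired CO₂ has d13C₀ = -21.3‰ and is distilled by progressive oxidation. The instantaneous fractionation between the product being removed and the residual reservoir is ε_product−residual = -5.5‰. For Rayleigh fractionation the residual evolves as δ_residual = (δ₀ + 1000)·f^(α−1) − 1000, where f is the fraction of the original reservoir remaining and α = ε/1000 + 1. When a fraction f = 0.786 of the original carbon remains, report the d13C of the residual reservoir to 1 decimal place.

Rayleigh residual: δ_res = (δ₀ + 1000)·f^(α−1) − 1000
α = ε/1000 + 1 = 0.99450, so α − 1 = -0.00550
f^(α−1) = 0.786^(-0.00550) = 1.001325
δ_res = (-21.3 + 1000) × 1.001325 − 1000 = 979.997 − 1000 = -20.00‰

-20.0‰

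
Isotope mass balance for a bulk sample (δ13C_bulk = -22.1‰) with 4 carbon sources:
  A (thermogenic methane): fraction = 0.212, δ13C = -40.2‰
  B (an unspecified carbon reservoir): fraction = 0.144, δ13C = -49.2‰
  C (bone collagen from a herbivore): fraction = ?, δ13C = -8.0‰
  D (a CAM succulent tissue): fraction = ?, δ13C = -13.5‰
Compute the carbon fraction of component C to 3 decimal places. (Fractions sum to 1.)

0.400

Let f_C and f_D be the unknown fractions; fractions sum to 1 so f_C + f_D = 0.644.
Mass balance: Σ fᵢ·δᵢ = δ_bulk ⇒ f_C·(-8.0) + f_D·(-13.5) = -22.1 − (-15.607) = -6.493
Substitute f_D = 0.644 − f_C:
f_C·(-8.0 − -13.5) = -6.493 − 0.644×(-13.5) = 2.201
f_C = 2.201 / 5.5 = 0.4002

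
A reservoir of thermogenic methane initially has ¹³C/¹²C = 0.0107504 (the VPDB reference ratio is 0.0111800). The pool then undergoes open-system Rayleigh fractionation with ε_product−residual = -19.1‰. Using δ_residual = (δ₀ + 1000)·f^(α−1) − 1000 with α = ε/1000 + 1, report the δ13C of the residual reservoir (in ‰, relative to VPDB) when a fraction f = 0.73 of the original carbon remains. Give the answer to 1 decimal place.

-32.6‰

δ₀ = (0.0107504/0.0111800 − 1)×1000 = (0.961574 − 1)×1000 = -38.426‰
α − 1 = ε/1000 = -0.0191
f^(α−1) = 0.73^(-0.0191) = 1.006029
δ_res = (-38.426 + 1000) × 1.006029 − 1000 = 967.372 − 1000 = -32.63‰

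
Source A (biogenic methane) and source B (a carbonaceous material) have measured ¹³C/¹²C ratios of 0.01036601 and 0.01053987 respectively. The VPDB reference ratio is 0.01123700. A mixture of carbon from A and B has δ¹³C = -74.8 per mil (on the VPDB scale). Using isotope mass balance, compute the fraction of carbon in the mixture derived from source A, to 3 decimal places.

δ_A = (0.01036601/0.01123700 − 1)×1000 = (0.922489 − 1)×1000 = -77.511 per mil
δ_B = (0.01053987/0.01123700 − 1)×1000 = (0.937961 − 1)×1000 = -62.039 per mil
f_A = (δ_mix − δ_B)/(δ_A − δ_B) = (-74.8 − (-62.039))/(-77.511 − (-62.039))
f_A = -12.761 / -15.472 = 0.8248

0.825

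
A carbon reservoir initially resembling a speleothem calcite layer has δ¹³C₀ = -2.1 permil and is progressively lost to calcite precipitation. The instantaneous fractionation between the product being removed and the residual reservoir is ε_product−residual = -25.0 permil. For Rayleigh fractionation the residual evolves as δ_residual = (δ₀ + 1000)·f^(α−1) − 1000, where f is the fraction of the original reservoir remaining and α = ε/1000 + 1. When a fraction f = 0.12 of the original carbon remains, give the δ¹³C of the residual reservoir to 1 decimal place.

Rayleigh residual: δ_res = (δ₀ + 1000)·f^(α−1) − 1000
α = ε/1000 + 1 = 0.97500, so α − 1 = -0.02500
f^(α−1) = 0.12^(-0.02500) = 1.054437
δ_res = (-2.1 + 1000) × 1.054437 − 1000 = 1052.222 − 1000 = 52.22 permil

52.2 permil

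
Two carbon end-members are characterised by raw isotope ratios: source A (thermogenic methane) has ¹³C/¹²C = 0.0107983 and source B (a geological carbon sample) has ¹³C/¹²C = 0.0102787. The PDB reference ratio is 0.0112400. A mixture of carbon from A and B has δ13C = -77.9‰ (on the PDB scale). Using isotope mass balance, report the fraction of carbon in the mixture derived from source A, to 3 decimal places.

0.165

δ_A = (0.0107983/0.0112400 − 1)×1000 = (0.960703 − 1)×1000 = -39.297‰
δ_B = (0.0102787/0.0112400 − 1)×1000 = (0.914475 − 1)×1000 = -85.525‰
f_A = (δ_mix − δ_B)/(δ_A − δ_B) = (-77.9 − (-85.525))/(-39.297 − (-85.525))
f_A = 7.625 / 46.228 = 0.1649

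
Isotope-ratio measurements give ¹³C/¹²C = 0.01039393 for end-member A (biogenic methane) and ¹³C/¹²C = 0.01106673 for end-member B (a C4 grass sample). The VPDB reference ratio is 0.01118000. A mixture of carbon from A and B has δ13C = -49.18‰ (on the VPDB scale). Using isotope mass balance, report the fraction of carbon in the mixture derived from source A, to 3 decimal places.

δ_A = (0.01039393/0.01118000 − 1)×1000 = (0.929690 − 1)×1000 = -70.310‰
δ_B = (0.01106673/0.01118000 − 1)×1000 = (0.989869 − 1)×1000 = -10.131‰
f_A = (δ_mix − δ_B)/(δ_A − δ_B) = (-49.18 − (-10.131))/(-70.310 − (-10.131))
f_A = -39.049 / -60.179 = 0.6489

0.649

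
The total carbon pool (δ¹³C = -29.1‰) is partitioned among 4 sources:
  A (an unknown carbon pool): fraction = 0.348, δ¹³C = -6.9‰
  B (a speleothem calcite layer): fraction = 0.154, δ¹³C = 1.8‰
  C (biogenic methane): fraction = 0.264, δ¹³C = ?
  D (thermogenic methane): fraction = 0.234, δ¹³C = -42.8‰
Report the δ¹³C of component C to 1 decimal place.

-64.2‰

Isotope mass balance: δ_bulk = Σ fᵢ·δᵢ.
-29.1 = 0.348×(-6.9) + 0.154×(1.8) + 0.264×δ_C + 0.234×(-42.8)
0.264·δ_C = -29.1 − (-12.139) = -16.961
δ_C = -16.961 / 0.264 = -64.25‰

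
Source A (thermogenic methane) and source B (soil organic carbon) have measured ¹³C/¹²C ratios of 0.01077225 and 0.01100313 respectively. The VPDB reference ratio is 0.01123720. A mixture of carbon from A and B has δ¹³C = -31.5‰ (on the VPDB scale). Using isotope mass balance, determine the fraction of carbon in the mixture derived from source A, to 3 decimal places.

δ_A = (0.01077225/0.01123720 − 1)×1000 = (0.958624 − 1)×1000 = -41.376‰
δ_B = (0.01100313/0.01123720 − 1)×1000 = (0.979170 − 1)×1000 = -20.830‰
f_A = (δ_mix − δ_B)/(δ_A − δ_B) = (-31.5 − (-20.830))/(-41.376 − (-20.830))
f_A = -10.670 / -20.546 = 0.5193

0.519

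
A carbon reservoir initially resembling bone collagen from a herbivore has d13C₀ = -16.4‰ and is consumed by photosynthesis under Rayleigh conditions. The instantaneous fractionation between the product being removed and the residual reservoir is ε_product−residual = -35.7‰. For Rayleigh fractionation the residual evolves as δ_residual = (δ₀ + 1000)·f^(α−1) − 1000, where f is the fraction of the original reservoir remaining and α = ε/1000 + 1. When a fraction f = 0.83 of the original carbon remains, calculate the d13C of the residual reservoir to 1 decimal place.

Rayleigh residual: δ_res = (δ₀ + 1000)·f^(α−1) − 1000
α = ε/1000 + 1 = 0.96430, so α − 1 = -0.03570
f^(α−1) = 0.83^(-0.03570) = 1.006674
δ_res = (-16.4 + 1000) × 1.006674 − 1000 = 990.165 − 1000 = -9.84‰

-9.8‰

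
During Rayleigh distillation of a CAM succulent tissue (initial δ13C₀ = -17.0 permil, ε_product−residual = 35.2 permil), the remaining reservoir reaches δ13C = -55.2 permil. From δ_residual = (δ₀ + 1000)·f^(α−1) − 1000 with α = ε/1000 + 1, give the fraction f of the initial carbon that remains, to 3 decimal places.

0.324

α − 1 = ε/1000 = 0.0352
(δ_res + 1000)/(δ₀ + 1000) = (-55.2 + 1000)/(-17.0 + 1000) = 944.8/983.0 = 0.961139
f = 0.961139^(1/0.0352) = exp(ln(0.961139)/0.0352) = exp(-0.03964/0.0352)
f = exp(-1.1260) = 0.3243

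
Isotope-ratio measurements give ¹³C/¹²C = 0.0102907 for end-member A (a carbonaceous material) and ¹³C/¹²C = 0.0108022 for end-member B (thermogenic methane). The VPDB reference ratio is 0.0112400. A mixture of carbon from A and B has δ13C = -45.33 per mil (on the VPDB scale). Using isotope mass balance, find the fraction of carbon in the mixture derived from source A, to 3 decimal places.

0.140

δ_A = (0.0102907/0.0112400 − 1)×1000 = (0.915543 − 1)×1000 = -84.457 per mil
δ_B = (0.0108022/0.0112400 − 1)×1000 = (0.961050 − 1)×1000 = -38.950 per mil
f_A = (δ_mix − δ_B)/(δ_A − δ_B) = (-45.33 − (-38.950))/(-84.457 − (-38.950))
f_A = -6.380 / -45.507 = 0.1402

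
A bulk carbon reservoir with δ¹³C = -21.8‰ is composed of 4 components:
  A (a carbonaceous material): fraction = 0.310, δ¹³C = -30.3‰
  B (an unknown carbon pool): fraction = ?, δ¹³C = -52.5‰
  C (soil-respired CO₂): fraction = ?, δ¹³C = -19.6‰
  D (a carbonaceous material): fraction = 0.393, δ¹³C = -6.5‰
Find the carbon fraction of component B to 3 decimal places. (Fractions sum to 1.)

0.123

Let f_B and f_C be the unknown fractions; fractions sum to 1 so f_B + f_C = 0.297.
Mass balance: Σ fᵢ·δᵢ = δ_bulk ⇒ f_B·(-52.5) + f_C·(-19.6) = -21.8 − (-11.948) = -9.852
Substitute f_C = 0.297 − f_B:
f_B·(-52.5 − -19.6) = -9.852 − 0.297×(-19.6) = -4.031
f_B = -4.031 / -32.9 = 0.1225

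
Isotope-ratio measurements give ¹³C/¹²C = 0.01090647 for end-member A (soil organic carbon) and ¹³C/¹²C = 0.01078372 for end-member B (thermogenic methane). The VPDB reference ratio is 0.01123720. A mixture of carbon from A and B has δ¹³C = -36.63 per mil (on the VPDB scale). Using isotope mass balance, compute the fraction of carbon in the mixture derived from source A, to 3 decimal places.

0.341

δ_A = (0.01090647/0.01123720 − 1)×1000 = (0.970568 − 1)×1000 = -29.432 per mil
δ_B = (0.01078372/0.01123720 − 1)×1000 = (0.959645 − 1)×1000 = -40.355 per mil
f_A = (δ_mix − δ_B)/(δ_A − δ_B) = (-36.63 − (-40.355))/(-29.432 − (-40.355))
f_A = 3.725 / 10.924 = 0.3410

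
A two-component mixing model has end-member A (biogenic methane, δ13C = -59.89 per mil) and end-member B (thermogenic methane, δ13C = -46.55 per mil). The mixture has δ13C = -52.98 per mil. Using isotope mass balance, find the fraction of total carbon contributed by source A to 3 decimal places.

δ_mix = f_A·δ_A + (1 − f_A)·δ_B  ⇒  f_A = (δ_mix − δ_B)/(δ_A − δ_B)
f_A = (-52.98 − (-46.55)) / (-59.89 − (-46.55))
f_A = -6.43 / -13.34 = 0.4820

0.482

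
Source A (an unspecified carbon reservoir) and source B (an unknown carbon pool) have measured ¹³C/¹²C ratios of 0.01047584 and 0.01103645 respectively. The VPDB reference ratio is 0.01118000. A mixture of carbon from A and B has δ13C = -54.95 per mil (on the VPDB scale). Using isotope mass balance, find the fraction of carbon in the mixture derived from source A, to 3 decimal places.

0.840

δ_A = (0.01047584/0.01118000 − 1)×1000 = (0.937016 − 1)×1000 = -62.984 per mil
δ_B = (0.01103645/0.01118000 − 1)×1000 = (0.987160 − 1)×1000 = -12.840 per mil
f_A = (δ_mix − δ_B)/(δ_A − δ_B) = (-54.95 − (-12.840))/(-62.984 − (-12.840))
f_A = -42.110 / -50.144 = 0.8398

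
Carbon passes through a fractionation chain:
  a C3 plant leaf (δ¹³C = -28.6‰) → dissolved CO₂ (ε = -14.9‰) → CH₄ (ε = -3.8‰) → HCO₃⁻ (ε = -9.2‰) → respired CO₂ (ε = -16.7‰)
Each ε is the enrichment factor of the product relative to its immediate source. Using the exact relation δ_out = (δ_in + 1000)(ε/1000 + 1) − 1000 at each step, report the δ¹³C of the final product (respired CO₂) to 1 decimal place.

-71.3‰

step 1: δ = (-28.60 + 1000)·(-14.9/1000 + 1) − 1000 = -43.07‰
step 2: δ = (-43.07 + 1000)·(-3.8/1000 + 1) − 1000 = -46.71‰
step 3: δ = (-46.71 + 1000)·(-9.2/1000 + 1) − 1000 = -55.48‰
step 4: δ = (-55.48 + 1000)·(-16.7/1000 + 1) − 1000 = -71.25‰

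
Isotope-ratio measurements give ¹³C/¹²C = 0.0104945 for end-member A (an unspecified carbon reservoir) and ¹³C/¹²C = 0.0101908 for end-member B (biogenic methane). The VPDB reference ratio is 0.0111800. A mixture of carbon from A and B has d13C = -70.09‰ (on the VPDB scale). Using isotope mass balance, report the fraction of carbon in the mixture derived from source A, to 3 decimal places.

0.677

δ_A = (0.0104945/0.0111800 − 1)×1000 = (0.938685 − 1)×1000 = -61.315‰
δ_B = (0.0101908/0.0111800 − 1)×1000 = (0.911521 − 1)×1000 = -88.479‰
f_A = (δ_mix − δ_B)/(δ_A − δ_B) = (-70.09 − (-88.479))/(-61.315 − (-88.479))
f_A = 18.389 / 27.165 = 0.6770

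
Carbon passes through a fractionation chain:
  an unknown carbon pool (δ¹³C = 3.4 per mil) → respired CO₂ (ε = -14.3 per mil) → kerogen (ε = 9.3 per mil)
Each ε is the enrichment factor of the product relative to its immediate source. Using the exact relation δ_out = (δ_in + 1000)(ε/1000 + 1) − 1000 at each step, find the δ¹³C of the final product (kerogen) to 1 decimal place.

step 1: δ = (3.40 + 1000)·(-14.3/1000 + 1) − 1000 = -10.95 per mil
step 2: δ = (-10.95 + 1000)·(9.3/1000 + 1) − 1000 = -1.75 per mil

-1.8 per mil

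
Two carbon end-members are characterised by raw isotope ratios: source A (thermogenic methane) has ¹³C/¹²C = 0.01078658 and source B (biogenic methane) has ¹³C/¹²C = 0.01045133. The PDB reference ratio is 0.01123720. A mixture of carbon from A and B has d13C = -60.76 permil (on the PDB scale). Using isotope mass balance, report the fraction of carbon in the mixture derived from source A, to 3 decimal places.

δ_A = (0.01078658/0.01123720 − 1)×1000 = (0.959899 − 1)×1000 = -40.101 permil
δ_B = (0.01045133/0.01123720 − 1)×1000 = (0.930065 − 1)×1000 = -69.935 permil
f_A = (δ_mix − δ_B)/(δ_A − δ_B) = (-60.76 − (-69.935))/(-40.101 − (-69.935))
f_A = 9.175 / 29.834 = 0.3075

0.308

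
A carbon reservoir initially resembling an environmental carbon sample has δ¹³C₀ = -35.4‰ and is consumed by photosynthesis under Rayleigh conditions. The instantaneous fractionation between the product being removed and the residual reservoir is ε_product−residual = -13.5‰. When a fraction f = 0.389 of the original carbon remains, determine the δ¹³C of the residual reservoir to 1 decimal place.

Rayleigh residual: δ_res = (δ₀ + 1000)·f^(α−1) − 1000
α = ε/1000 + 1 = 0.98650, so α − 1 = -0.01350
f^(α−1) = 0.389^(-0.01350) = 1.012828
δ_res = (-35.4 + 1000) × 1.012828 − 1000 = 976.974 − 1000 = -23.03‰

-23.0‰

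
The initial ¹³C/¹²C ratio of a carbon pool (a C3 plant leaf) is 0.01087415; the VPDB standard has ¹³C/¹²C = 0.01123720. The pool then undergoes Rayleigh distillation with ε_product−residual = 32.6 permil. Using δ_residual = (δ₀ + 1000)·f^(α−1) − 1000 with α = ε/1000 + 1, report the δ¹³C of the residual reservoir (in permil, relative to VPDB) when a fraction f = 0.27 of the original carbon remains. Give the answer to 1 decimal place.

δ₀ = (0.01087415/0.01123720 − 1)×1000 = (0.967692 − 1)×1000 = -32.308 permil
α − 1 = ε/1000 = 0.0326
f^(α−1) = 0.27^(0.0326) = 0.958214
δ_res = (-32.308 + 1000) × 0.958214 − 1000 = 927.256 − 1000 = -72.74 permil

-72.7 permil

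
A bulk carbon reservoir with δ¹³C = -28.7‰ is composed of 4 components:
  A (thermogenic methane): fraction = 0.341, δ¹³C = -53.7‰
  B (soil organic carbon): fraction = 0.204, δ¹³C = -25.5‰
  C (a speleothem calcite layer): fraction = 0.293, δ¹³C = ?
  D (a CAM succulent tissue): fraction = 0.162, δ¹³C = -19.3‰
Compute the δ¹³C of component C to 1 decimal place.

Isotope mass balance: δ_bulk = Σ fᵢ·δᵢ.
-28.7 = 0.341×(-53.7) + 0.204×(-25.5) + 0.293×δ_C + 0.162×(-19.3)
0.293·δ_C = -28.7 − (-26.640) = -2.060
δ_C = -2.060 / 0.293 = -7.03‰

-7.0‰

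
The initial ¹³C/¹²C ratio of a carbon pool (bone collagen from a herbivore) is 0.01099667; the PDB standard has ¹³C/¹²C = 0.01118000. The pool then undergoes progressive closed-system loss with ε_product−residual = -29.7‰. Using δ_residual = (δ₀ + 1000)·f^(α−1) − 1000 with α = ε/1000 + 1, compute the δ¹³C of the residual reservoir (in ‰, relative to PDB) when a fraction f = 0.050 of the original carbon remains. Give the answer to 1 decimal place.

75.1‰

δ₀ = (0.01099667/0.01118000 − 1)×1000 = (0.983602 − 1)×1000 = -16.398‰
α − 1 = ε/1000 = -0.0297
f^(α−1) = 0.050^(-0.0297) = 1.093051
δ_res = (-16.398 + 1000) × 1.093051 − 1000 = 1075.128 − 1000 = 75.13‰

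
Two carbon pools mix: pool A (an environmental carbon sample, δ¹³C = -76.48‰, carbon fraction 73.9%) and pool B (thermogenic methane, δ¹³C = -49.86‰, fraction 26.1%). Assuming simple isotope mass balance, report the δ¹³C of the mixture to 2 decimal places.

δ_mix = f_A·δ_A + f_B·δ_B
δ_mix = 0.739 × (-76.48) + 0.261 × (-49.86)
δ_mix = -56.519 + -13.013 = -69.532‰

-69.53‰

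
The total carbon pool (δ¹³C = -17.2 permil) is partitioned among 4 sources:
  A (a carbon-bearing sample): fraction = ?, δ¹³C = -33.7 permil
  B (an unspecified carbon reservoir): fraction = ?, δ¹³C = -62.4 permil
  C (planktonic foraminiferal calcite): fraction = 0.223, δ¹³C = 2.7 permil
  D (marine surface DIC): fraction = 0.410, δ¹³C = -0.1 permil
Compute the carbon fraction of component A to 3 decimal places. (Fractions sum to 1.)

Let f_A and f_B be the unknown fractions; fractions sum to 1 so f_A + f_B = 0.367.
Mass balance: Σ fᵢ·δᵢ = δ_bulk ⇒ f_A·(-33.7) + f_B·(-62.4) = -17.2 − (0.561) = -17.761
Substitute f_B = 0.367 − f_A:
f_A·(-33.7 − -62.4) = -17.761 − 0.367×(-62.4) = 5.140
f_A = 5.140 / 28.7 = 0.1791

0.179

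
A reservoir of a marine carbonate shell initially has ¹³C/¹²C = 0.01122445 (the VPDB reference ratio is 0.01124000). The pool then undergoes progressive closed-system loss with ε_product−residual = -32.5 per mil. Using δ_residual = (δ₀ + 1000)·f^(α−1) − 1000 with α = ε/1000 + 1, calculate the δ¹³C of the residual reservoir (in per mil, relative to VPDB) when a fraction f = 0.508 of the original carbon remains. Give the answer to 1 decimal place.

20.8 per mil

δ₀ = (0.01122445/0.01124000 − 1)×1000 = (0.998617 − 1)×1000 = -1.383 per mil
α − 1 = ε/1000 = -0.0325
f^(α−1) = 0.508^(-0.0325) = 1.022255
δ_res = (-1.383 + 1000) × 1.022255 − 1000 = 1020.841 − 1000 = 20.84 per mil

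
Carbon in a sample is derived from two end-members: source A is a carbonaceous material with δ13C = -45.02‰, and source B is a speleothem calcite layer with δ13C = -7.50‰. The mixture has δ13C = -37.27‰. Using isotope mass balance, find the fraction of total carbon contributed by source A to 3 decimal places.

δ_mix = f_A·δ_A + (1 − f_A)·δ_B  ⇒  f_A = (δ_mix − δ_B)/(δ_A − δ_B)
f_A = (-37.27 − (-7.50)) / (-45.02 − (-7.50))
f_A = -29.77 / -37.52 = 0.7934

0.793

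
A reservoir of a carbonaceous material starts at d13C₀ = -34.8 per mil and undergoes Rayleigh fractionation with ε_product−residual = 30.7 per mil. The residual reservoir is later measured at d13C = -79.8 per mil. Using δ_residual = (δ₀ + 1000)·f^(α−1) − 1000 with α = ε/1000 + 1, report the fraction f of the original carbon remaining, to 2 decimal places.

α − 1 = ε/1000 = 0.0307
(δ_res + 1000)/(δ₀ + 1000) = (-79.8 + 1000)/(-34.8 + 1000) = 920.2/965.2 = 0.953378
f = 0.953378^(1/0.0307) = exp(ln(0.953378)/0.0307) = exp(-0.04774/0.0307)
f = exp(-1.5552) = 0.2111

0.21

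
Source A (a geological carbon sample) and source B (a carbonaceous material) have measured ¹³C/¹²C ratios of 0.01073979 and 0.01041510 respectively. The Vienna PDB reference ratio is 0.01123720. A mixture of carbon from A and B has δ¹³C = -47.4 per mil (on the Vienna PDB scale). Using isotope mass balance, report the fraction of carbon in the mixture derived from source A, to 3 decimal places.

0.891

δ_A = (0.01073979/0.01123720 − 1)×1000 = (0.955735 − 1)×1000 = -44.265 per mil
δ_B = (0.01041510/0.01123720 − 1)×1000 = (0.926841 − 1)×1000 = -73.159 per mil
f_A = (δ_mix − δ_B)/(δ_A − δ_B) = (-47.4 − (-73.159))/(-44.265 − (-73.159))
f_A = 25.759 / 28.894 = 0.8915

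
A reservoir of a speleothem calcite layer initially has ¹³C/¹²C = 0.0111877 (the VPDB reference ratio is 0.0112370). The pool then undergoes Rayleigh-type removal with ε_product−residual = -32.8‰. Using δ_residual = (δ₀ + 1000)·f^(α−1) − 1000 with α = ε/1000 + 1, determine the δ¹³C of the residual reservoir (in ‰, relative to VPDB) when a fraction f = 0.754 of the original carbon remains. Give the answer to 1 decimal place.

δ₀ = (0.0111877/0.0112370 − 1)×1000 = (0.995613 − 1)×1000 = -4.387‰
α − 1 = ε/1000 = -0.0328
f^(α−1) = 0.754^(-0.0328) = 1.009305
δ_res = (-4.387 + 1000) × 1.009305 − 1000 = 1004.876 − 1000 = 4.88‰

4.9‰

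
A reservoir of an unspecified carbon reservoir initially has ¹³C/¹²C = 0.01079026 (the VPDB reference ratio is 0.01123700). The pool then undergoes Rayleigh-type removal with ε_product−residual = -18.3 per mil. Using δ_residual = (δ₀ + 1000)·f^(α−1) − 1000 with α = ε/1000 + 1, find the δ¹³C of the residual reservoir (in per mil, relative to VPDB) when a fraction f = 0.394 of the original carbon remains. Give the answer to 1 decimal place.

-23.2 per mil

δ₀ = (0.01079026/0.01123700 − 1)×1000 = (0.960244 − 1)×1000 = -39.756 per mil
α − 1 = ε/1000 = -0.0183
f^(α−1) = 0.394^(-0.0183) = 1.017191
δ_res = (-39.756 + 1000) × 1.017191 − 1000 = 976.751 − 1000 = -23.25 per mil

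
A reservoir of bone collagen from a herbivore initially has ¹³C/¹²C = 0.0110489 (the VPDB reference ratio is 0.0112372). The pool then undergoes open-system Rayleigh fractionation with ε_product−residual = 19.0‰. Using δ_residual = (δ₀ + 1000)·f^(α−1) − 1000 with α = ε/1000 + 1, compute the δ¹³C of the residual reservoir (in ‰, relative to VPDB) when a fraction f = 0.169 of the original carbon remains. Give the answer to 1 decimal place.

-49.4‰

δ₀ = (0.0110489/0.0112372 − 1)×1000 = (0.983243 − 1)×1000 = -16.757‰
α − 1 = ε/1000 = 0.0190
f^(α−1) = 0.169^(0.0190) = 0.966785
δ_res = (-16.757 + 1000) × 0.966785 − 1000 = 950.585 − 1000 = -49.42‰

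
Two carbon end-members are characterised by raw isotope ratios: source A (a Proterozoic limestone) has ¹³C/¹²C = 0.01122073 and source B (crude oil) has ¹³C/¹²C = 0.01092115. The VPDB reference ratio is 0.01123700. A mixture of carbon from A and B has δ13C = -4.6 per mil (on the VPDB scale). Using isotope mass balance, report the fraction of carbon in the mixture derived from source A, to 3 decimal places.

0.882

δ_A = (0.01122073/0.01123700 − 1)×1000 = (0.998552 − 1)×1000 = -1.448 per mil
δ_B = (0.01092115/0.01123700 − 1)×1000 = (0.971892 − 1)×1000 = -28.108 per mil
f_A = (δ_mix − δ_B)/(δ_A − δ_B) = (-4.6 − (-28.108))/(-1.448 − (-28.108))
f_A = 23.508 / 26.660 = 0.8818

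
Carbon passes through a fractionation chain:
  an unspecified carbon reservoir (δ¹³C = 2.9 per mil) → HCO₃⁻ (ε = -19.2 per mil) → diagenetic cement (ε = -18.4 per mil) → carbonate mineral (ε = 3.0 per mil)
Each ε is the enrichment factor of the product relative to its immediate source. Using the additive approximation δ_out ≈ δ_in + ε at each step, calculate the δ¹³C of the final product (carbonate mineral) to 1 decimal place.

step 1: δ ≈ 2.9 + (-19.2) = -16.3 per mil
step 2: δ ≈ -16.3 + (-18.4) = -34.7 per mil
step 3: δ ≈ -34.7 + (3.0) = -31.7 per mil

-31.7 per mil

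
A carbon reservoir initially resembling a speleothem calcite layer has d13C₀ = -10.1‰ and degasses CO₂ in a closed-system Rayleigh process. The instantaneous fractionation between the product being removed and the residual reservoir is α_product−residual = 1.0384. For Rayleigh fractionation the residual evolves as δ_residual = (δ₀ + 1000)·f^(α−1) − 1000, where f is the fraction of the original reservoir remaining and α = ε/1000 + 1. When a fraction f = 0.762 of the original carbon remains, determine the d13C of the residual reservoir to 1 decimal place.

Rayleigh residual: δ_res = (δ₀ + 1000)·f^(α−1) − 1000
α − 1 = 0.03840
f^(α−1) = 0.762^(0.03840) = 0.989617
δ_res = (-10.1 + 1000) × 0.989617 − 1000 = 979.622 − 1000 = -20.38‰

-20.4‰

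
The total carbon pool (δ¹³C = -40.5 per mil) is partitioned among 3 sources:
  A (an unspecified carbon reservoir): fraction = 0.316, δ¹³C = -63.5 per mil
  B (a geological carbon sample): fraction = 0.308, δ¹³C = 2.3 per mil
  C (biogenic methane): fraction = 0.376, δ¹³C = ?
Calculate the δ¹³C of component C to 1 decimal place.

-56.2 per mil

Isotope mass balance: δ_bulk = Σ fᵢ·δᵢ.
-40.5 = 0.316×(-63.5) + 0.308×(2.3) + 0.376×δ_C
0.376·δ_C = -40.5 − (-19.358) = -21.142
δ_C = -21.142 / 0.376 = -56.23 per mil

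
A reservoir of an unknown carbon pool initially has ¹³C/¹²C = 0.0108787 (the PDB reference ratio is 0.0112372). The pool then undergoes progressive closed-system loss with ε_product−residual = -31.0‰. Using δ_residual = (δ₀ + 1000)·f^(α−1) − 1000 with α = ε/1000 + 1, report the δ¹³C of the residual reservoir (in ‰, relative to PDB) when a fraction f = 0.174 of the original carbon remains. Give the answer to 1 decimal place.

22.0‰

δ₀ = (0.0108787/0.0112372 − 1)×1000 = (0.968097 − 1)×1000 = -31.903‰
α − 1 = ε/1000 = -0.0310
f^(α−1) = 0.174^(-0.0310) = 1.055706
δ_res = (-31.903 + 1000) × 1.055706 − 1000 = 1022.026 − 1000 = 22.03‰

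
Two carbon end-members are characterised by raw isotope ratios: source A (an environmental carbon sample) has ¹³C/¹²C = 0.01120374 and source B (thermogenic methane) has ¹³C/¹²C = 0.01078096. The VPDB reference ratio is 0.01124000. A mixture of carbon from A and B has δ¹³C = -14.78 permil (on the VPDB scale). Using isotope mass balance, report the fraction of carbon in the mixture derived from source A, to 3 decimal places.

δ_A = (0.01120374/0.01124000 − 1)×1000 = (0.996774 − 1)×1000 = -3.226 permil
δ_B = (0.01078096/0.01124000 − 1)×1000 = (0.959160 − 1)×1000 = -40.840 permil
f_A = (δ_mix − δ_B)/(δ_A − δ_B) = (-14.78 − (-40.840))/(-3.226 − (-40.840))
f_A = 26.060 / 37.614 = 0.6928

0.693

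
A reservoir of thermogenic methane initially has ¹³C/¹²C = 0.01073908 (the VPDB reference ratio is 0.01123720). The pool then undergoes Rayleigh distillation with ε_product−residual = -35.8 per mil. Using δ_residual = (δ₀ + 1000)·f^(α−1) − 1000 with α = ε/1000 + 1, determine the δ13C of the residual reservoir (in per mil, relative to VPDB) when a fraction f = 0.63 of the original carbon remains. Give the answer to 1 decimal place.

-28.4 per mil

δ₀ = (0.01073908/0.01123720 − 1)×1000 = (0.955672 − 1)×1000 = -44.328 per mil
α − 1 = ε/1000 = -0.0358
f^(α−1) = 0.63^(-0.0358) = 1.016678
δ_res = (-44.328 + 1000) × 1.016678 − 1000 = 971.611 − 1000 = -28.39 per mil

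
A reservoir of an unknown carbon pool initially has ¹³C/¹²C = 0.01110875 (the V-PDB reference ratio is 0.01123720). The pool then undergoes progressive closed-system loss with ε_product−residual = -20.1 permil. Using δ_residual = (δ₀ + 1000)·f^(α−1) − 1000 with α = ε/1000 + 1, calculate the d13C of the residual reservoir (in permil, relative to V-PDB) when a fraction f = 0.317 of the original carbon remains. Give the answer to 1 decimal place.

11.7 permil

δ₀ = (0.01110875/0.01123720 − 1)×1000 = (0.988569 − 1)×1000 = -11.431 permil
α − 1 = ε/1000 = -0.0201
f^(α−1) = 0.317^(-0.0201) = 1.023361
δ_res = (-11.431 + 1000) × 1.023361 − 1000 = 1011.663 − 1000 = 11.66 permil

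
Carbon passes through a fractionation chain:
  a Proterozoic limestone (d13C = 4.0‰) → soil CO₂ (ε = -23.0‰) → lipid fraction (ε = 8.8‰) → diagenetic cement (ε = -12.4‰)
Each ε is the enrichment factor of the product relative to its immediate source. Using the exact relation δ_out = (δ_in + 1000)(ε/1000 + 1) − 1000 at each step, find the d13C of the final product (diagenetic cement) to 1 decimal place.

-22.7‰

step 1: δ = (4.00 + 1000)·(-23.0/1000 + 1) − 1000 = -19.09‰
step 2: δ = (-19.09 + 1000)·(8.8/1000 + 1) − 1000 = -10.46‰
step 3: δ = (-10.46 + 1000)·(-12.4/1000 + 1) − 1000 = -22.73‰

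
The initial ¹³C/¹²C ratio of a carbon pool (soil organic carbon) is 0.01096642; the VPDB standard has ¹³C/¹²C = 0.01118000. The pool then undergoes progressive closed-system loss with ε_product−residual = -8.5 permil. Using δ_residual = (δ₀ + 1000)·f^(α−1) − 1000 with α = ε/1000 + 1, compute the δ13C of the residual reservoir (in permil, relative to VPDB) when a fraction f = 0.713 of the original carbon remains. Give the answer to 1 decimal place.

-16.3 permil

δ₀ = (0.01096642/0.01118000 − 1)×1000 = (0.980896 − 1)×1000 = -19.104 permil
α − 1 = ε/1000 = -0.0085
f^(α−1) = 0.713^(-0.0085) = 1.002879
δ_res = (-19.104 + 1000) × 1.002879 − 1000 = 983.721 − 1000 = -16.28 permil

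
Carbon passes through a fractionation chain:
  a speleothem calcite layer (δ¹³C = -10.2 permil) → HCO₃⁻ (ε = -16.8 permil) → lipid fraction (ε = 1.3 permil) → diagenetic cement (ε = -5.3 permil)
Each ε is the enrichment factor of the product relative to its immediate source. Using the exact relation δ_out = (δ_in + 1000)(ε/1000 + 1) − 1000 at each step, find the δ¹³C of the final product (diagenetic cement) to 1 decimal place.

-30.7 permil

step 1: δ = (-10.20 + 1000)·(-16.8/1000 + 1) − 1000 = -26.83 permil
step 2: δ = (-26.83 + 1000)·(1.3/1000 + 1) − 1000 = -25.56 permil
step 3: δ = (-25.56 + 1000)·(-5.3/1000 + 1) − 1000 = -30.73 permil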